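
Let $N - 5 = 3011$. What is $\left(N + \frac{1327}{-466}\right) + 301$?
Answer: $\frac{1544395}{466} \approx 3314.2$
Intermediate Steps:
$N = 3016$ ($N = 5 + 3011 = 3016$)
$\left(N + \frac{1327}{-466}\right) + 301 = \left(3016 + \frac{1327}{-466}\right) + 301 = \left(3016 + 1327 \left(- \frac{1}{466}\right)\right) + 301 = \left(3016 - \frac{1327}{466}\right) + 301 = \frac{1404129}{466} + 301 = \frac{1544395}{466}$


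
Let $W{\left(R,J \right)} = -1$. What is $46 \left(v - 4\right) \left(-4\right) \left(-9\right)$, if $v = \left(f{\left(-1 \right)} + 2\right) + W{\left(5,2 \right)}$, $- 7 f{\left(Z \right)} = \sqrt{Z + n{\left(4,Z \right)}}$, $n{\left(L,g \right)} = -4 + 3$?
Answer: $-4968 - \frac{1656 i \sqrt{2}}{7} \approx -4968.0 - 334.56 i$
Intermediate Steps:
$n{\left(L,g \right)} = -1$
$f{\left(Z \right)} = - \frac{\sqrt{-1 + Z}}{7}$ ($f{\left(Z \right)} = - \frac{\sqrt{Z - 1}}{7} = - \frac{\sqrt{-1 + Z}}{7}$)
$v = 1 - \frac{i \sqrt{2}}{7}$ ($v = \left(- \frac{\sqrt{-1 - 1}}{7} + 2\right) - 1 = \left(- \frac{\sqrt{-2}}{7} + 2\right) - 1 = \left(- \frac{i \sqrt{2}}{7} + 2\right) - 1 = \left(2 - \frac{i \sqrt{2}}{7}\right) - 1 = 1 - \frac{i \sqrt{2}}{7} \approx 1.0 - 0.20203 i$)
$46 \left(v - 4\right) \left(-4\right) \left(-9\right) = 46 \left(\left(1 - \frac{i \sqrt{2}}{7}\right) - 4\right) \left(-4\right) \left(-9\right) = 46 \left(-3 - \frac{i \sqrt{2}}{7}\right) \left(-4\right) \left(-9\right) = 46 \left(12 + \frac{4 i \sqrt{2}}{7}\right) \left(-9\right) = \left(552 + \frac{184 i \sqrt{2}}{7}\right) \left(-9\right) = -4968 - \frac{1656 i \sqrt{2}}{7}$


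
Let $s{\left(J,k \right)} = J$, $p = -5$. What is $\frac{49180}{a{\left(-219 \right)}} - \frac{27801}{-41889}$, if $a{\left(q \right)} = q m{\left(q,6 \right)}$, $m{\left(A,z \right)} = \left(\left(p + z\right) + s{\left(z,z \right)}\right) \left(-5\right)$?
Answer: $\frac{151546379}{21405279} \approx 7.0799$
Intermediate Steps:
$m{\left(A,z \right)} = 25 - 10 z$ ($m{\left(A,z \right)} = \left(\left(-5 + z\right) + z\right) \left(-5\right) = \left(-5 + 2 z\right) \left(-5\right) = 25 - 10 z$)
$a{\left(q \right)} = - 35 q$ ($a{\left(q \right)} = q \left(25 - 60\right) = q \left(-35\right) = - 35 q$)
$\frac{49180}{a{\left(-219 \right)}} - \frac{27801}{-41889} = \frac{49180}{\left(-35\right) \left(-219\right)} - \frac{27801}{-41889} = \frac{49180}{7665} - - \frac{9267}{13963} = 49180 \cdot \frac{1}{7665} + \frac{9267}{13963} = \frac{9836}{1533} + \frac{9267}{13963} = \frac{151546379}{21405279}$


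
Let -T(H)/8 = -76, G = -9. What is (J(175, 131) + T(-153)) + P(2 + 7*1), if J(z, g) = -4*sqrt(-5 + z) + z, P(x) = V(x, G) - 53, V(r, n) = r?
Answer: 739 - 4*sqrt(170) ≈ 686.85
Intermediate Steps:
T(H) = 608 (T(H) = -8*(-76) = 608)
P(x) = -53 + x (P(x) = x - 53 = -53 + x)
J(z, g) = z - 4*sqrt(-5 + z)
(J(175, 131) + T(-153)) + P(2 + 7*1) = ((175 - 4*sqrt(-5 + 175)) + 608) + (-53 + (2 + 7*1)) = ((175 - 4*sqrt(170)) + 608) + (-53 + (2 + 7)) = (783 - 4*sqrt(170)) + (-53 + 9) = (783 - 4*sqrt(170)) - 44 = 739 - 4*sqrt(170)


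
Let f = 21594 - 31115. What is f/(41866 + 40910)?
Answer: -9521/82776 ≈ -0.11502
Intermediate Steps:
f = -9521
f/(41866 + 40910) = -9521/(41866 + 40910) = -9521/82776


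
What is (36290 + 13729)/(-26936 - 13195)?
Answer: -16673/13377 ≈ -1.2464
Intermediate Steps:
(36290 + 13729)/(-26936 - 13195) = 50019/(-40131) = 50019*(-1/40131) = -16673/13377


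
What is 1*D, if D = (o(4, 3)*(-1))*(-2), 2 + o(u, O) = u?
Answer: 4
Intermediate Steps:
o(u, O) = -2 + u
D = 4 (D = ((-2 + 4)*(-1))*(-2) = (2*(-1))*(-2) = -2*(-2) = 4)
1*D = 1*4 = 4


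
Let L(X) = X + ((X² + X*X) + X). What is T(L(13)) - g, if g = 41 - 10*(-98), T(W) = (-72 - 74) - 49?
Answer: -1216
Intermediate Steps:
L(X) = 2*X + 2*X² (L(X) = X + ((X² + X²) + X) = X + (2*X² + X) = X + (X + 2*X²) = 2*X + 2*X²)
T(W) = -195 (T(W) = -146 - 49 = -195)
g = 1021 (g = 41 + 980 = 1021)
T(L(13)) - g = -195 - 1*1021 = -195 - 1021 = -1216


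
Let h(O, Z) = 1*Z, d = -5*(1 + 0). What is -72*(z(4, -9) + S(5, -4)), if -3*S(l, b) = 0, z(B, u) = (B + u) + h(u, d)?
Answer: 720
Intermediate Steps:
d = -5 (d = -5*1 = -5)
h(O, Z) = Z
z(B, u) = -5 + B + u (z(B, u) = (B + u) - 5 = -5 + B + u)
S(l, b) = 0 (S(l, b) = -1/3*0 = 0)
-72*(z(4, -9) + S(5, -4)) = -72*((-5 + 4 - 9) + 0) = -72*(-10 + 0) = -72*(-10) = 720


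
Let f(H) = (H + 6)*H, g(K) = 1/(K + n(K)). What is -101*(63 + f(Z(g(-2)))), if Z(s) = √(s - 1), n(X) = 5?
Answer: -18887/3 - 202*I*√6 ≈ -6295.7 - 494.8*I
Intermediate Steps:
g(K) = 1/(5 + K) (g(K) = 1/(K + 5) = 1/(5 + K))
Z(s) = √(-1 + s)
f(H) = H*(6 + H) (f(H) = (6 + H)*H = H*(6 + H))
-101*(63 + f(Z(g(-2)))) = -101*(63 + √(-1 + 1/(5 - 2))*(6 + √(-1 + 1/(5 - 2)))) = -101*(63 + √(-1 + 1/3)*(6 + √(-1 + 1/3))) = -101*(63 + √(-1 + ⅓)*(6 + √(-1 + ⅓))) = -101*(63 + √(-⅔)*(6 + √(-⅔))) = -101*(63 + (I*√6/3)*(6 + I*√6/3)) = -101*(63 + I*√6*(6 + I*√6/3)/3) = -6363 - 101*I*√6*(6 + I*√6/3)/3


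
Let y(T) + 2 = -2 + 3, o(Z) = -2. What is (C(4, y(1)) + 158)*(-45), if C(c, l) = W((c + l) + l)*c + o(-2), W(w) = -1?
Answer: -6840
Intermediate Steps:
y(T) = -1 (y(T) = -2 + (-2 + 3) = -2 + 1 = -1)
C(c, l) = -2 - c (C(c, l) = -c - 2 = -2 - c)
(C(4, y(1)) + 158)*(-45) = ((-2 - 1*4) + 158)*(-45) = ((-2 - 4) + 158)*(-45) = (-6 + 158)*(-45) = 152*(-45) = -6840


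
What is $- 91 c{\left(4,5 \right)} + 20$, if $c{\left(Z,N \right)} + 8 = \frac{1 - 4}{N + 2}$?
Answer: $787$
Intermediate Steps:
$c{\left(Z,N \right)} = -8 - \frac{3}{2 + N}$ ($c{\left(Z,N \right)} = -8 + \frac{1 - 4}{N + 2} = -8 - \frac{3}{2 + N}$)
$- 91 c{\left(4,5 \right)} + 20 = - 91 \frac{-19 - 40}{2 + 5} + 20 = - 91 \frac{-19 - 40}{7} + 20 = - 91 \cdot \frac{1}{7} \left(-59\right) + 20 = \left(-91\right) \left(- \frac{59}{7}\right) + 20 = 767 + 20 = 787$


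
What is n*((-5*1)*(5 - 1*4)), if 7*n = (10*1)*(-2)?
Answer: 100/7 ≈ 14.286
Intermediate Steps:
n = -20/7 (n = ((10*1)*(-2))/7 = (10*(-2))/7 = (⅐)*(-20) = -20/7 ≈ -2.8571)
n*((-5*1)*(5 - 1*4)) = -20*(-5*1)*(5 - 1*4)/7 = -(-100)*(5 - 4)/7 = -(-100)/7 = -20/7*(-5) = 100/7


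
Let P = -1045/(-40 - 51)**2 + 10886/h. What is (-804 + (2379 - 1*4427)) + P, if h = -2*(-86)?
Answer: -1986113819/712166 ≈ -2788.8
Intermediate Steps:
h = 172
P = 44983613/712166 (P = -1045/(-40 - 51)**2 + 10886/172 = -1045/((-91)**2) + 10886*(1/172) = -1045/8281 + 5443/86 = 44983613/712166 ≈ 63.164)
(-804 + (2379 - 1*4427)) + P = (-804 + (2379 - 1*4427)) + 44983613/712166 = (-804 + (2379 - 4427)) + 44983613/712166 = (-804 - 2048) + 44983613/712166 = -2852 + 44983613/712166 = -1986113819/712166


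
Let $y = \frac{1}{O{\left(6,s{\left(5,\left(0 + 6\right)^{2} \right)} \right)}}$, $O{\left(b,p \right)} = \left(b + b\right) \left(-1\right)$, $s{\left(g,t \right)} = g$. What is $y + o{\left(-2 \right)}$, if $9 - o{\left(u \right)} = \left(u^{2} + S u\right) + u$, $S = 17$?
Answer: $\frac{491}{12} \approx 40.917$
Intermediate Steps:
$o{\left(u \right)} = 9 - u^{2} - 18 u$ ($o{\left(u \right)} = 9 - \left(\left(u^{2} + 17 u\right) + u\right) = 9 - \left(u^{2} + 18 u\right) = 9 - u^{2} - 18 u$)
$O{\left(b,p \right)} = - 2 b$ ($O{\left(b,p \right)} = 2 b \left(-1\right) = - 2 b$)
$y = - \frac{1}{12}$ ($y = \frac{1}{\left(-2\right) 6} = \frac{1}{-12} = - \frac{1}{12} \approx -0.083333$)
$y + o{\left(-2 \right)} = - \frac{1}{12} - -41 = - \frac{1}{12} + \left(9 - 4 + 36\right) = - \frac{1}{12} + 41 = \frac{491}{12}$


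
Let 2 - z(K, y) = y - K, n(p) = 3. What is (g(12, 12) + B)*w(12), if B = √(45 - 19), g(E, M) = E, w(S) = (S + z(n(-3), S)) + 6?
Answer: 132 + 11*√26 ≈ 188.09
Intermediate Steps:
z(K, y) = 2 + K - y (z(K, y) = 2 - (y - K) = 2 + (K - y) = 2 + K - y)
w(S) = 11 (w(S) = (S + (2 + 3 - S)) + 6 = (S + (5 - S)) + 6 = 5 + 6 = 11)
B = √26 ≈ 5.0990
(g(12, 12) + B)*w(12) = (12 + √26)*11 = 132 + 11*√26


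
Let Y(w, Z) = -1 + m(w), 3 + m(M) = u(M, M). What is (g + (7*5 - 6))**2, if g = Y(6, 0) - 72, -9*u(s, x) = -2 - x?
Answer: 172225/81 ≈ 2126.2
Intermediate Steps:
u(s, x) = 2/9 + x/9 (u(s, x) = -(-2 - x)/9 = 2/9 + x/9)
m(M) = -25/9 + M/9 (m(M) = -3 + (2/9 + M/9) = -25/9 + M/9)
Y(w, Z) = -34/9 + w/9 (Y(w, Z) = -1 + (-25/9 + w/9) = -34/9 + w/9)
g = -676/9 (g = (-34/9 + (1/9)*6) - 72 = (-34/9 + 2/3) - 72 = -28/9 - 72 = -676/9 ≈ -75.111)
(g + (7*5 - 6))**2 = (-676/9 + (7*5 - 6))**2 = (-676/9 + (35 - 6))**2 = (-676/9 + 29)**2 = (-415/9)**2 = 172225/81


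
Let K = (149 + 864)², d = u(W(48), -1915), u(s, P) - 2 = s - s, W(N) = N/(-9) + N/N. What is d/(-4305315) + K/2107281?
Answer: 1472658857891/3024169499505 ≈ 0.48696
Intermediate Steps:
W(N) = 1 - N/9 (W(N) = N*(-⅑) + 1 = -N/9 + 1 = 1 - N/9)
u(s, P) = 2 (u(s, P) = 2 + (s - s) = 2 + 0 = 2)
d = 2
K = 1026169 (K = 1013² = 1026169)
d/(-4305315) + K/2107281 = 2/(-4305315) + 1026169/2107281 = 2*(-1/4305315) + 1026169*(1/2107281) = -2/4305315 + 1026169/2107281 = 1472658857891/3024169499505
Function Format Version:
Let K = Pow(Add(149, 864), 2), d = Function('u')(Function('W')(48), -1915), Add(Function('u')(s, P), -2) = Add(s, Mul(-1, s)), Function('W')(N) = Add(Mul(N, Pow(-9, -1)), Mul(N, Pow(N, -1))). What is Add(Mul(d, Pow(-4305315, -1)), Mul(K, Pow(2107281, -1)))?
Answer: Rational(1472658857891, 3024169499505) ≈ 0.48696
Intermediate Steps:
Function('W')(N) = Add(1, Mul(Rational(-1, 9), N)) (Function('W')(N) = Add(Mul(N, Rational(-1, 9)), 1) = Add(Mul(Rational(-1, 9), N), 1) = Add(1, Mul(Rational(-1, 9), N)))
Function('u')(s, P) = 2 (Function('u')(s, P) = Add(2, Add(s, Mul(-1, s))) = Add(2, 0) = 2)
d = 2
K = 1026169 (K = Pow(1013, 2) = 1026169)
Add(Mul(d, Pow(-4305315, -1)), Mul(K, Pow(2107281, -1))) = Add(Mul(2, Pow(-4305315, -1)), Mul(1026169, Pow(2107281, -1))) = Add(Mul(2, Rational(-1, 4305315)), Mul(1026169, Rational(1, 2107281))) = Add(Rational(-2, 4305315), Rational(1026169, 2107281)) = Rational(1472658857891, 3024169499505)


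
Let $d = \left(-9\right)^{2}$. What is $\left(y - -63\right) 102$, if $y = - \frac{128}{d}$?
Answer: $\frac{169150}{27} \approx 6264.8$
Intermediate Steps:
$d = 81$
$y = - \frac{128}{81} \approx -1.5802$
$\left(y - -63\right) 102 = \left(- \frac{128}{81} - -63\right) 102 = \left(- \frac{128}{81} + 63\right) 102 = \frac{4975}{81} \cdot 102 = \frac{169150}{27}$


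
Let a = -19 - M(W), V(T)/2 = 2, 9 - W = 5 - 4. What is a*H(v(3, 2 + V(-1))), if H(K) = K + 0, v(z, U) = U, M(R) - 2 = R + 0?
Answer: -174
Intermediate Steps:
W = 8 (W = 9 - (5 - 4) = 9 - 1*1 = 9 - 1 = 8)
M(R) = 2 + R (M(R) = 2 + (R + 0) = 2 + R)
V(T) = 4 (V(T) = 2*2 = 4)
H(K) = K
a = -29 (a = -19 - (2 + 8) = -19 - 1*10 = -19 - 10 = -29)
a*H(v(3, 2 + V(-1))) = -29*(2 + 4) = -29*6 = -174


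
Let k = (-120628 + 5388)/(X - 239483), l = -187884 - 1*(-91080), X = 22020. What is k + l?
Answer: -21051173012/217463 ≈ -96804.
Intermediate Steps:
l = -96804 (l = -187884 + 91080 = -96804)
k = 115240/217463 (k = (-120628 + 5388)/(22020 - 239483) = -115240/(-217463) = -115240*(-1/217463) = 115240/217463 ≈ 0.52993)
k + l = 115240/217463 - 96804 = -21051173012/217463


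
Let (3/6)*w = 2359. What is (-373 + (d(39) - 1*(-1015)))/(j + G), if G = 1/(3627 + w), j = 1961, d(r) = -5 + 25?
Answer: 2762195/8182273 ≈ 0.33758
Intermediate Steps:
w = 4718 (w = 2*2359 = 4718)
d(r) = 20
G = 1/8345 (G = 1/(3627 + 4718) = 1/8345 ≈ 0.00011983)
(-373 + (d(39) - 1*(-1015)))/(j + G) = (-373 + (20 - 1*(-1015)))/(1961 + 1/8345) = (-373 + (20 + 1015))/(16364546/8345) = (-373 + 1035)*(8345/16364546) = 662*(8345/16364546) = 2762195/8182273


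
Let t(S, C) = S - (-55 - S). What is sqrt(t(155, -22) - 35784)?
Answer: I*sqrt(35419) ≈ 188.2*I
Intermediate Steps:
t(S, C) = 55 + 2*S (t(S, C) = S + (55 + S) = 55 + 2*S)
sqrt(t(155, -22) - 35784) = sqrt((55 + 2*155) - 35784) = sqrt((55 + 310) - 35784) = sqrt(365 - 35784) = sqrt(-35419) = I*sqrt(35419)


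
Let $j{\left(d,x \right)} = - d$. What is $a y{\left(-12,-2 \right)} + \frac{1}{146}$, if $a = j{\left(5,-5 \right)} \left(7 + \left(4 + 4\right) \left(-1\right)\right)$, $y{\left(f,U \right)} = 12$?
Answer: $\frac{8761}{146} \approx 60.007$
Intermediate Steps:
$a = 5$ ($a = \left(-1\right) 5 \left(7 + \left(4 + 4\right) \left(-1\right)\right) = - 5 \left(7 + 8 \left(-1\right)\right) = - 5 \left(7 - 8\right) = \left(-5\right) \left(-1\right) = 5$)
$a y{\left(-12,-2 \right)} + \frac{1}{146} = 5 \cdot 12 + \frac{1}{146} = 60 + \frac{1}{146} = \frac{8761}{146}$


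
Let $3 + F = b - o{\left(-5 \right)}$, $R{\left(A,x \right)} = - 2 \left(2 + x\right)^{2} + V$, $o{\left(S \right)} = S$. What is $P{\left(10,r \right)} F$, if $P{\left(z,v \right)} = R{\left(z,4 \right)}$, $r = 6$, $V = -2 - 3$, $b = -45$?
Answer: $3311$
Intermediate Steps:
$V = -5$ ($V = -2 - 3 = -5$)
$R{\left(A,x \right)} = -5 - 2 \left(2 + x\right)^{2}$ ($R{\left(A,x \right)} = - 2 \left(2 + x\right)^{2} - 5 = -5 - 2 \left(2 + x\right)^{2}$)
$P{\left(z,v \right)} = -77$ ($P{\left(z,v \right)} = -5 - 2 \left(2 + 4\right)^{2} = -5 - 2 \cdot 6^{2} = -5 - 72 = -77$)
$F = -43$ ($F = -3 - 40 = -43$)
$P{\left(10,r \right)} F = \left(-77\right) \left(-43\right) = 3311$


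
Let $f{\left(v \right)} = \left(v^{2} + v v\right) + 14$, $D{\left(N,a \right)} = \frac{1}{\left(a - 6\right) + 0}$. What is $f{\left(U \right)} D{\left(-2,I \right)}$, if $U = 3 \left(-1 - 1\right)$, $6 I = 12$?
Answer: $- \frac{43}{2} \approx -21.5$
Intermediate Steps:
$I = 2$ ($I = \frac{1}{6} \cdot 12 = 2$)
$U = -6$ ($U = 3 \left(-2\right) = -6$)
$D{\left(N,a \right)} = \frac{1}{-6 + a}$ ($D{\left(N,a \right)} = \frac{1}{\left(-6 + a\right) + 0} = \frac{1}{-6 + a}$)
$f{\left(v \right)} = 14 + 2 v^{2}$ ($f{\left(v \right)} = \left(v^{2} + v^{2}\right) + 14 = 2 v^{2} + 14 = 14 + 2 v^{2}$)
$f{\left(U \right)} D{\left(-2,I \right)} = \frac{14 + 2 \left(-6\right)^{2}}{-6 + 2} = \frac{14 + 2 \cdot 36}{-4} = \left(14 + 72\right) \left(- \frac{1}{4}\right) = 86 \left(- \frac{1}{4}\right) = - \frac{43}{2}$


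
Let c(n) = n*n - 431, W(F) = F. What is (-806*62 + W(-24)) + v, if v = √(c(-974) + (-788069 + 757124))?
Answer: -49996 + 10*√9173 ≈ -49038.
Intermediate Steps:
c(n) = -431 + n² (c(n) = n² - 431 = -431 + n²)
v = 10*√9173 (v = √((-431 + (-974)²) + (-788069 + 757124)) = √((-431 + 948676) - 30945) = √(948245 - 30945) = √917300 = 10*√9173 ≈ 957.76)
(-806*62 + W(-24)) + v = (-806*62 - 24) + 10*√9173 = (-49972 - 24) + 10*√9173 = -49996 + 10*√9173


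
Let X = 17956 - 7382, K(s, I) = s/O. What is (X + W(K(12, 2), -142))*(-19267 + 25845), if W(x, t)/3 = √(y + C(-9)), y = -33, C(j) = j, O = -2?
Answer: 69555772 + 19734*I*√42 ≈ 6.9556e+7 + 1.2789e+5*I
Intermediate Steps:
K(s, I) = -s/2 (K(s, I) = s/(-2) = s*(-½) = -s/2)
W(x, t) = 3*I*√42 (W(x, t) = 3*√(-33 - 9) = 3*√(-42) = 3*(I*√42) = 3*I*√42)
X = 10574
(X + W(K(12, 2), -142))*(-19267 + 25845) = (10574 + 3*I*√42)*(-19267 + 25845) = (10574 + 3*I*√42)*6578 = 69555772 + 19734*I*√42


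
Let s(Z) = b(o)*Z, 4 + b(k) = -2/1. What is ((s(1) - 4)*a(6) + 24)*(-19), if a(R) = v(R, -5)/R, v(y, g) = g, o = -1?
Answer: -1843/3 ≈ -614.33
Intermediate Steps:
b(k) = -6 (b(k) = -4 - 2/1 = -4 - 2*1 = -4 - 2 = -6)
s(Z) = -6*Z
a(R) = -5/R
((s(1) - 4)*a(6) + 24)*(-19) = ((-6*1 - 4)*(-5/6) + 24)*(-19) = ((-6 - 4)*(-5*⅙) + 24)*(-19) = (-10*(-⅚) + 24)*(-19) = (25/3 + 24)*(-19) = (97/3)*(-19) = -1843/3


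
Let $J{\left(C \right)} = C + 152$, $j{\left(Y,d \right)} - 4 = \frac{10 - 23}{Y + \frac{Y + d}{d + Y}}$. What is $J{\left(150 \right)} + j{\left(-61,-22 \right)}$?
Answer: $\frac{18373}{60} \approx 306.22$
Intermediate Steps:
$j{\left(Y,d \right)} = 4 - \frac{13}{1 + Y}$ ($j{\left(Y,d \right)} = 4 + \frac{10 - 23}{Y + \frac{Y + d}{d + Y}} = 4 - \frac{13}{Y + \frac{Y + d}{Y + d}} = 4 - \frac{13}{Y + 1} = 4 - \frac{13}{1 + Y}$)
$J{\left(C \right)} = 152 + C$
$J{\left(150 \right)} + j{\left(-61,-22 \right)} = \left(152 + 150\right) + \frac{-9 + 4 \left(-61\right)}{1 - 61} = 302 + \frac{-9 - 244}{-60} = 302 - - \frac{253}{60} = 302 + \frac{253}{60} = \frac{18373}{60}$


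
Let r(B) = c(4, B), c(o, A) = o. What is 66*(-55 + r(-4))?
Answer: -3366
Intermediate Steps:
r(B) = 4
66*(-55 + r(-4)) = 66*(-55 + 4) = 66*(-51) = -3366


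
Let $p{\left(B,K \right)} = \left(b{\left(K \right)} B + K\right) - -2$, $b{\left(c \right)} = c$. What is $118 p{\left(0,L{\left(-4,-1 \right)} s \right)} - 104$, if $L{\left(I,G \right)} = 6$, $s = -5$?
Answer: $-3408$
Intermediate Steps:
$p{\left(B,K \right)} = 2 + K + B K$ ($p{\left(B,K \right)} = \left(K B + K\right) - -2 = \left(B K + K\right) + 2 = \left(K + B K\right) + 2 = 2 + K + B K$)
$118 p{\left(0,L{\left(-4,-1 \right)} s \right)} - 104 = 118 \left(2 + 6 \left(-5\right) + 0 \cdot 6 \left(-5\right)\right) - 104 = 118 \left(2 - 30 + 0 \left(-30\right)\right) - 104 = 118 \left(2 - 30 + 0\right) - 104 = 118 \left(-28\right) - 104 = -3304 - 104 = -3408$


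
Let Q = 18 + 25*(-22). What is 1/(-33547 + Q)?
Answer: -1/34079 ≈ -2.9344e-5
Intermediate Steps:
Q = -532 (Q = 18 - 550 = -532)
1/(-33547 + Q) = 1/(-33547 - 532) = 1/(-34079) = -1/34079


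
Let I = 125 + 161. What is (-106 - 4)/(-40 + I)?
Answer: -55/123 ≈ -0.44715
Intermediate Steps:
I = 286
(-106 - 4)/(-40 + I) = (-106 - 4)/(-40 + 286) = -110/246 = -110*1/246 = -55/123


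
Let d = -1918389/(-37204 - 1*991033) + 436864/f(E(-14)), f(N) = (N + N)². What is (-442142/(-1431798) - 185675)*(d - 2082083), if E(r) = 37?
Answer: 389566989968670280161798964/1007739847046247 ≈ 3.8657e+11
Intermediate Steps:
f(N) = 4*N² (f(N) = (2*N)² = 4*N²)
d = 114926206733/1407656453 (d = -1918389/(-37204 - 1*991033) + 436864/((4*37²)) = -1918389/(-37204 - 991033) + 436864/((4*1369)) = -1918389/(-1028237) + 436864/5476 = -1918389*(-1/1028237) + 436864*(1/5476) = 1918389/1028237 + 109216/1369 = 114926206733/1407656453 ≈ 81.644)
(-442142/(-1431798) - 185675)*(d - 2082083) = (-442142/(-1431798) - 185675)*(114926206733/1407656453 - 2082083) = (-442142*(-1/1431798) - 185675)*(-2930742644424866/1407656453) = (221071/715899 - 185675)*(-2930742644424866/1407656453) = -132924325754/715899*(-2930742644424866/1407656453) = 389566989968670280161798964/1007739847046247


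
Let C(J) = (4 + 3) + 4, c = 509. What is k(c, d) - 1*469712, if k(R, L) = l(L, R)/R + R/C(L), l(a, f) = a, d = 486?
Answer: -2629653061/5599 ≈ -4.6967e+5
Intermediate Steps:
C(J) = 11 (C(J) = 7 + 4 = 11)
k(R, L) = R/11 + L/R (k(R, L) = L/R + R/11 = R/11 + L/R)
k(c, d) - 1*469712 = ((1/11)*509 + 486/509) - 1*469712 = (509/11 + 486*(1/509)) - 469712 = (509/11 + 486/509) - 469712 = 264427/5599 - 469712 = -2629653061/5599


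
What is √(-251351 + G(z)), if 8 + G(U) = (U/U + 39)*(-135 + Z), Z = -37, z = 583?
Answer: I*√258239 ≈ 508.17*I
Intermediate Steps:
G(U) = -6888 (G(U) = -8 + (U/U + 39)*(-135 - 37) = -8 + (1 + 39)*(-172) = -8 + 40*(-172) = -8 - 6880 = -6888)
√(-251351 + G(z)) = √(-251351 - 6888) = √(-258239) = I*√258239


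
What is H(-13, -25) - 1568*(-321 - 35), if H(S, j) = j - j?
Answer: 558208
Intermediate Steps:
H(S, j) = 0
H(-13, -25) - 1568*(-321 - 35) = 0 - 1568*(-321 - 35) = 0 - 1568*(-356) = 0 + 558208 = 558208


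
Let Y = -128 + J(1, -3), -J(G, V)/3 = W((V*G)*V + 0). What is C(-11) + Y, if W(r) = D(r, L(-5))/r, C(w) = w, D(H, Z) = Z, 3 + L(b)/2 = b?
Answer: -401/3 ≈ -133.67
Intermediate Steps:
L(b) = -6 + 2*b
W(r) = -16/r (W(r) = (-6 + 2*(-5))/r = (-6 - 10)/r = -16/r)
J(G, V) = 48/(G*V²) (J(G, V) = -(-48)/((V*G)*V + 0) = -(-48)/((G*V)*V + 0) = -(-48)/(G*V² + 0) = -(-48)/(G*V²) = 48/(G*V²))
Y = -368/3 (Y = -128 + 48/(1*(-3)²) = -128 + 48*1*(⅑) = -128 + 16/3 = -368/3 ≈ -122.67)
C(-11) + Y = -11 - 368/3 = -401/3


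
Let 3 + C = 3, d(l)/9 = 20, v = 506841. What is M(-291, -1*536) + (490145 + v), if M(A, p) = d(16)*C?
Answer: 996986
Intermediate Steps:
d(l) = 180 (d(l) = 9*20 = 180)
C = 0 (C = -3 + 3 = 0)
M(A, p) = 0 (M(A, p) = 180*0 = 0)
M(-291, -1*536) + (490145 + v) = 0 + (490145 + 506841) = 0 + 996986 = 996986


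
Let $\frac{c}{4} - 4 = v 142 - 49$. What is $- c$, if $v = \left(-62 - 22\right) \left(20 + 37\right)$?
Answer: $2719764$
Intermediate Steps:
$v = -4788$ ($v = \left(-84\right) 57 = -4788$)
$c = -2719764$ ($c = 16 + 4 \left(\left(-4788\right) 142 - 49\right) = 16 + 4 \left(-679896 - 49\right) = 16 + 4 \left(-679945\right) = 16 - 2719780 = -2719764$)
$- c = \left(-1\right) \left(-2719764\right) = 2719764$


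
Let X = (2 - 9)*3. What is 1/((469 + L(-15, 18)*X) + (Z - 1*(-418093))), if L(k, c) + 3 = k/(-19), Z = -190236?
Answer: 19/4339076 ≈ 4.3788e-6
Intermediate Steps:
L(k, c) = -3 - k/19 (L(k, c) = -3 + k/(-19) = -3 + k*(-1/19) = -3 - k/19)
X = -21 (X = -7*3 = -21)
1/((469 + L(-15, 18)*X) + (Z - 1*(-418093))) = 1/((469 + (-3 - 1/19*(-15))*(-21)) + (-190236 - 1*(-418093))) = 1/((469 + (-3 + 15/19)*(-21)) + (-190236 + 418093)) = 1/((469 - 42/19*(-21)) + 227857) = 1/((469 + 882/19) + 227857) = 1/(9793/19 + 227857) = 1/(4339076/19) = 19/4339076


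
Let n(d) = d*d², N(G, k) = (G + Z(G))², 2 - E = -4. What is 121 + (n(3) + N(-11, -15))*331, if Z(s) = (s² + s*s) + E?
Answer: 18600997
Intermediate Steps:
E = 6 (E = 2 - 1*(-4) = 2 + 4 = 6)
Z(s) = 6 + 2*s² (Z(s) = (s² + s*s) + 6 = (s² + s²) + 6 = 2*s² + 6 = 6 + 2*s²)
N(G, k) = (6 + G + 2*G²)² (N(G, k) = (G + (6 + 2*G²))² = (6 + G + 2*G²)²)
n(d) = d³
121 + (n(3) + N(-11, -15))*331 = 121 + (3³ + (6 - 11 + 2*(-11)²)²)*331 = 121 + (27 + (6 - 11 + 2*121)²)*331 = 121 + (27 + (6 - 11 + 242)²)*331 = 121 + (27 + 237²)*331 = 121 + (27 + 56169)*331 = 121 + 56196*331 = 121 + 18600876 = 18600997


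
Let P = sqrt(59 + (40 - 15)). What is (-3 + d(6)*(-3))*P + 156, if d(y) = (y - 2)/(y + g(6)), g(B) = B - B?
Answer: 156 - 10*sqrt(21) ≈ 110.17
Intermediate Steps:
g(B) = 0
d(y) = (-2 + y)/y (d(y) = (y - 2)/(y + 0) = (-2 + y)/y)
P = 2*sqrt(21) (P = sqrt(59 + 25) = sqrt(84) = 2*sqrt(21) ≈ 9.1651)
(-3 + d(6)*(-3))*P + 156 = (-3 + ((-2 + 6)/6)*(-3))*(2*sqrt(21)) + 156 = (-3 + ((1/6)*4)*(-3))*(2*sqrt(21)) + 156 = (-3 + (2/3)*(-3))*(2*sqrt(21)) + 156 = (-3 - 2)*(2*sqrt(21)) + 156 = -10*sqrt(21) + 156 = 156 - 10*sqrt(21)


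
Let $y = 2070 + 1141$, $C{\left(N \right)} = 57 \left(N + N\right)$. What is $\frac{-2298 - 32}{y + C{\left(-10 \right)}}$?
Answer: $- \frac{2330}{2071} \approx -1.1251$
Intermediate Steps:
$C{\left(N \right)} = 114 N$ ($C{\left(N \right)} = 57 \cdot 2 N = 114 N$)
$y = 3211$
$\frac{-2298 - 32}{y + C{\left(-10 \right)}} = \frac{-2298 - 32}{3211 + 114 \left(-10\right)} = - \frac{2330}{3211 - 1140} = - \frac{2330}{2071}$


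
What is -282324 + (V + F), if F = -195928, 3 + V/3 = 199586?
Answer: 120497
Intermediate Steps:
V = 598749 (V = -9 + 3*199586 = -9 + 598758 = 598749)
-282324 + (V + F) = -282324 + (598749 - 195928) = -282324 + 402821 = 120497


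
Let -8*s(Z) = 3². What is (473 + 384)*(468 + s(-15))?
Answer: 3200895/8 ≈ 4.0011e+5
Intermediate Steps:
s(Z) = -9/8 (s(Z) = -⅛*3² = -⅛*9 = -9/8)
(473 + 384)*(468 + s(-15)) = (473 + 384)*(468 - 9/8) = 857*(3735/8) = 3200895/8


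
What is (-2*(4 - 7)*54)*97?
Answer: 31428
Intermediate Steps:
(-2*(4 - 7)*54)*97 = (-2*(-3)*54)*97 = (6*54)*97 = 324*97 = 31428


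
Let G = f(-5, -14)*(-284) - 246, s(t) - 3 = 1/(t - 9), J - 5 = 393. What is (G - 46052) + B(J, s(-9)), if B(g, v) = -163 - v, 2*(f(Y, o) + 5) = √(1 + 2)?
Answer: -810791/18 - 142*√3 ≈ -45290.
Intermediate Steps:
J = 398 (J = 5 + 393 = 398)
f(Y, o) = -5 + √3/2 (f(Y, o) = -5 + √(1 + 2)/2 = -5 + √3/2)
s(t) = 3 + 1/(-9 + t) (s(t) = 3 + 1/(t - 9) = 3 + 1/(-9 + t))
G = 1174 - 142*√3 (G = (-5 + √3/2)*(-284) - 246 = (1420 - 142*√3) - 246 = 1174 - 142*√3 ≈ 928.05)
(G - 46052) + B(J, s(-9)) = ((1174 - 142*√3) - 46052) + (-163 - (-26 + 3*(-9))/(-9 - 9)) = (-44878 - 142*√3) + (-163 - (-26 - 27)/(-18)) = (-44878 - 142*√3) + (-163 - (-1)*(-53)/18) = (-44878 - 142*√3) + (-163 - 1*53/18) = (-44878 - 142*√3) + (-163 - 53/18) = (-44878 - 142*√3) - 2987/18 = -810791/18 - 142*√3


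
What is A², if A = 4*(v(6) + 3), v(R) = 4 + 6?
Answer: 2704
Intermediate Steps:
v(R) = 10
A = 52 (A = 4*(10 + 3) = 4*13 = 52)
A² = 52² = 2704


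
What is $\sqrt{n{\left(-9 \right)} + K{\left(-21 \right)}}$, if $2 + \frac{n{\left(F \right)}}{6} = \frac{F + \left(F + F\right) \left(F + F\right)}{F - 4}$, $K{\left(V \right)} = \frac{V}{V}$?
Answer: $\frac{i \sqrt{26429}}{13} \approx 12.505 i$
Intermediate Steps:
$K{\left(V \right)} = 1$
$n{\left(F \right)} = -12 + \frac{6 \left(F + 4 F^{2}\right)}{-4 + F}$ ($n{\left(F \right)} = -12 + 6 \frac{F + \left(F + F\right) \left(F + F\right)}{F - 4} = -12 + 6 \frac{F + 2 F 2 F}{-4 + F} = -12 + 6 \frac{F + 4 F^{2}}{-4 + F} = -12 + \frac{6 \left(F + 4 F^{2}\right)}{-4 + F}$)
$\sqrt{n{\left(-9 \right)} + K{\left(-21 \right)}} = \sqrt{\frac{6 \left(8 - -9 + 4 \left(-9\right)^{2}\right)}{-4 - 9} + 1} = \sqrt{\frac{6 \left(8 + 9 + 4 \cdot 81\right)}{-13} + 1} = \sqrt{6 \left(- \frac{1}{13}\right) \left(8 + 9 + 324\right) + 1} = \sqrt{6 \left(- \frac{1}{13}\right) 341 + 1} = \sqrt{- \frac{2046}{13} + 1} = \sqrt{- \frac{2033}{13}} = \frac{i \sqrt{26429}}{13}$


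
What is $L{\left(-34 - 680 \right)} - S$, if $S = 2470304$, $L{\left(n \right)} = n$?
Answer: $-2471018$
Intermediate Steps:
$L{\left(-34 - 680 \right)} - S = \left(-34 - 680\right) - 2470304 = -714 - 2470304 = -2471018$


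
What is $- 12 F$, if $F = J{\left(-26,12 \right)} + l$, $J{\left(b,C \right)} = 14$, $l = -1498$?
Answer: $17808$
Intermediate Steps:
$F = -1484$ ($F = 14 - 1498 = -1484$)
$- 12 F = \left(-12\right) \left(-1484\right) = 17808$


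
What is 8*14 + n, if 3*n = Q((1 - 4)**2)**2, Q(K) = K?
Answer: 139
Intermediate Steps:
n = 27 (n = ((1 - 4)**2)**2/3 = ((-3)**2)**2/3 = (1/3)*9**2 = (1/3)*81 = 27)
8*14 + n = 8*14 + 27 = 112 + 27 = 139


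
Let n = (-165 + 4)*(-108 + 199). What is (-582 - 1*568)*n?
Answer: 16848650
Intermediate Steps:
n = -14651 (n = -161*91 = -14651)
(-582 - 1*568)*n = (-582 - 1*568)*(-14651) = (-582 - 568)*(-14651) = -1150*(-14651) = 16848650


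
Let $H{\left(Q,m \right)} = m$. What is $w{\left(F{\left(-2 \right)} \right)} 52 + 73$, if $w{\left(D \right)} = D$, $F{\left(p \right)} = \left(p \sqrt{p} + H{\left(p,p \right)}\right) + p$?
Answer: $-135 - 104 i \sqrt{2} \approx -135.0 - 147.08 i$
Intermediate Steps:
$F{\left(p \right)} = p^{\frac{3}{2}} + 2 p$ ($F{\left(p \right)} = \left(p \sqrt{p} + p\right) + p = \left(p^{\frac{3}{2}} + p\right) + p = \left(p + p^{\frac{3}{2}}\right) + p = p^{\frac{3}{2}} + 2 p$)
$w{\left(F{\left(-2 \right)} \right)} 52 + 73 = \left(\left(-2\right)^{\frac{3}{2}} + 2 \left(-2\right)\right) 52 + 73 = \left(- 2 i \sqrt{2} - 4\right) 52 + 73 = \left(-4 - 2 i \sqrt{2}\right) 52 + 73 = \left(-208 - 104 i \sqrt{2}\right) + 73 = -135 - 104 i \sqrt{2}$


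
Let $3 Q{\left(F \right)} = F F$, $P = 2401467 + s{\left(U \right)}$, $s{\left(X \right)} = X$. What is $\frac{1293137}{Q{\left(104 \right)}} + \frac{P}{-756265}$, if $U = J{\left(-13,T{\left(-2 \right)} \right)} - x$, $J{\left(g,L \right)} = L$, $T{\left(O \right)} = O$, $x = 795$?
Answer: $\frac{581579422639}{1635952448} \approx 355.5$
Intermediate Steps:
$U = -797$ ($U = -2 - 795 = -797$)
$P = 2400670$ ($P = 2401467 - 797 = 2400670$)
$Q{\left(F \right)} = \frac{F^{2}}{3}$ ($Q{\left(F \right)} = \frac{F F}{3} = \frac{F^{2}}{3}$)
$\frac{1293137}{Q{\left(104 \right)}} + \frac{P}{-756265} = \frac{1293137}{\frac{1}{3} \cdot 104^{2}} + \frac{2400670}{-756265} = \frac{1293137}{\frac{1}{3} \cdot 10816} + 2400670 \left(- \frac{1}{756265}\right) = \frac{1293137}{\frac{10816}{3}} - \frac{480134}{151253} = 1293137 \cdot \frac{3}{10816} - \frac{480134}{151253} = \frac{3879411}{10816} - \frac{480134}{151253} = \frac{581579422639}{1635952448}$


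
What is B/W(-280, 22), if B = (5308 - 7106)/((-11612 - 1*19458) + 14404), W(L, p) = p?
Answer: 899/183326 ≈ 0.0049038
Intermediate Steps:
B = 899/8333 (B = -1798/((-11612 - 19458) + 14404) = -1798/(-31070 + 14404) = -1798/(-16666) = -1798*(-1/16666) = 899/8333 ≈ 0.10788)
B/W(-280, 22) = (899/8333)/22 = (899/8333)*(1/22) = 899/183326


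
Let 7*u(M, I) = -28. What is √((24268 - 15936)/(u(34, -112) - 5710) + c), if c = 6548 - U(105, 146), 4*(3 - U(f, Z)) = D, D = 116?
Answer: 2*√13412009366/2857 ≈ 81.071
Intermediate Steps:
u(M, I) = -4 (u(M, I) = (⅐)*(-28) = -4)
U(f, Z) = -26 (U(f, Z) = 3 - ¼*116 = 3 - 29 = -26)
c = 6574 (c = 6548 - 1*(-26) = 6548 + 26 = 6574)
√((24268 - 15936)/(u(34, -112) - 5710) + c) = √((24268 - 15936)/(-4 - 5710) + 6574) = √(8332/(-5714) + 6574) = √(8332*(-1/5714) + 6574) = √(-4166/2857 + 6574) = √(18777752/2857) = 2*√13412009366/2857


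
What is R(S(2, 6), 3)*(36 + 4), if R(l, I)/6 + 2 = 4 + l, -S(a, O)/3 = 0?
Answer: 480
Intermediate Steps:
S(a, O) = 0 (S(a, O) = -3*0 = 0)
R(l, I) = 12 + 6*l (R(l, I) = -12 + 6*(4 + l) = -12 + (24 + 6*l) = 12 + 6*l)
R(S(2, 6), 3)*(36 + 4) = (12 + 6*0)*(36 + 4) = (12 + 0)*40 = 12*40 = 480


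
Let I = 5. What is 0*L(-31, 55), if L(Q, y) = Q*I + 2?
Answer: 0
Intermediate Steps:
L(Q, y) = 2 + 5*Q (L(Q, y) = Q*5 + 2 = 5*Q + 2 = 2 + 5*Q)
0*L(-31, 55) = 0*(2 + 5*(-31)) = 0*(2 - 155) = 0*(-153) = 0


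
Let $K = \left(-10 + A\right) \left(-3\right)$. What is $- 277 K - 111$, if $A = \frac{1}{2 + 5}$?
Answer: $- \frac{58116}{7} \approx -8302.3$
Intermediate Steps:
$A = \frac{1}{7} \approx 0.14286$
$K = \frac{207}{7}$ ($K = \left(-10 + \frac{1}{7}\right) \left(-3\right) = \left(- \frac{69}{7}\right) \left(-3\right) = \frac{207}{7} \approx 29.571$)
$- 277 K - 111 = \left(-277\right) \frac{207}{7} - 111 = - \frac{57339}{7} - 111 = - \frac{58116}{7}$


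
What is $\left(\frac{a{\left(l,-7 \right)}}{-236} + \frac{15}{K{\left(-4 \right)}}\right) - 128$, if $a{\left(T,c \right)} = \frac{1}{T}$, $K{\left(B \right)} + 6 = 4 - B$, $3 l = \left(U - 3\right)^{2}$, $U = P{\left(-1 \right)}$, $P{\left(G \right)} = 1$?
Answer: $- \frac{113755}{944} \approx -120.5$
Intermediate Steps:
$U = 1$
$l = \frac{4}{3}$ ($l = \frac{\left(1 - 3\right)^{2}}{3} = \frac{\left(-2\right)^{2}}{3} = \frac{1}{3} \cdot 4 = \frac{4}{3} \approx 1.3333$)
$K{\left(B \right)} = -2 - B$ ($K{\left(B \right)} = -6 - \left(-4 + B\right) = -2 - B$)
$\left(\frac{a{\left(l,-7 \right)}}{-236} + \frac{15}{K{\left(-4 \right)}}\right) - 128 = \left(\frac{1}{\frac{4}{3} \left(-236\right)} + \frac{15}{-2 - -4}\right) - 128 = \left(\frac{3}{4} \left(- \frac{1}{236}\right) + \frac{15}{-2 + 4}\right) - 128 = \left(- \frac{3}{944} + \frac{15}{2}\right) - 128 = \frac{7077}{944} - 128 = - \frac{113755}{944}$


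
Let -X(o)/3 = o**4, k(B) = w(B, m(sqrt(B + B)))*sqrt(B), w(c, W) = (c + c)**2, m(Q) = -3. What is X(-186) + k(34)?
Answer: -3590649648 + 4624*sqrt(34) ≈ -3.5906e+9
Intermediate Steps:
w(c, W) = 4*c**2 (w(c, W) = (2*c)**2 = 4*c**2)
k(B) = 4*B**(5/2) (k(B) = (4*B**2)*sqrt(B) = 4*B**(5/2))
X(o) = -3*o**4
X(-186) + k(34) = -3*(-186)**4 + 4*34**(5/2) = -3*1196883216 + 4*(1156*sqrt(34)) = -3590649648 + 4624*sqrt(34)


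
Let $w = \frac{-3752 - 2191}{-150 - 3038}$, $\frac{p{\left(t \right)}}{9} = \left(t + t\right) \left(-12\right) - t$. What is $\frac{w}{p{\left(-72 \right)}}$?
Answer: $\frac{1981}{17215200} \approx 0.00011507$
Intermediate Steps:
$p{\left(t \right)} = - 225 t$ ($p{\left(t \right)} = 9 \left(\left(t + t\right) \left(-12\right) - t\right) = 9 \left(2 t \left(-12\right) - t\right) = 9 \left(- 24 t - t\right) = 9 \left(- 25 t\right) = - 225 t$)
$w = \frac{5943}{3188}$ ($w = - \frac{5943}{-3188} = \left(-5943\right) \left(- \frac{1}{3188}\right) = \frac{5943}{3188} \approx 1.8642$)
$\frac{w}{p{\left(-72 \right)}} = \frac{5943}{3188 \left(\left(-225\right) \left(-72\right)\right)} = \frac{5943}{3188 \cdot 16200} = \frac{5943}{3188} \cdot \frac{1}{16200} = \frac{1981}{17215200}$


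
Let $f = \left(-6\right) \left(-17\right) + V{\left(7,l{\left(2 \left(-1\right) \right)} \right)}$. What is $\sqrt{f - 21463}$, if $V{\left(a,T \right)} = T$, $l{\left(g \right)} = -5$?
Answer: $3 i \sqrt{2374} \approx 146.17 i$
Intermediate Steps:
$f = 97$ ($f = \left(-6\right) \left(-17\right) - 5 = 102 - 5 = 97$)
$\sqrt{f - 21463} = \sqrt{97 - 21463} = \sqrt{-21366} = 3 i \sqrt{2374}$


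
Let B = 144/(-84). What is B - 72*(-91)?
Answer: 45852/7 ≈ 6550.3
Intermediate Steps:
B = -12/7 (B = 144*(-1/84) = -12/7 ≈ -1.7143)
B - 72*(-91) = -12/7 - 72*(-91) = -12/7 + 6552 = 45852/7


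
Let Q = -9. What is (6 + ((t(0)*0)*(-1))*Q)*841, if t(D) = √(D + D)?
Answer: 5046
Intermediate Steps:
t(D) = √2*√D (t(D) = √(2*D) = √2*√D)
(6 + ((t(0)*0)*(-1))*Q)*841 = (6 + (((√2*√0)*0)*(-1))*(-9))*841 = (6 + (((√2*0)*0)*(-1))*(-9))*841 = (6 + ((0*0)*(-1))*(-9))*841 = (6 + (0*(-1))*(-9))*841 = (6 + 0*(-9))*841 = (6 + 0)*841 = 6*841 = 5046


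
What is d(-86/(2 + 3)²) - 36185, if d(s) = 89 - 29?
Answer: -36125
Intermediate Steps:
d(s) = 60
d(-86/(2 + 3)²) - 36185 = 60 - 36185 = -36125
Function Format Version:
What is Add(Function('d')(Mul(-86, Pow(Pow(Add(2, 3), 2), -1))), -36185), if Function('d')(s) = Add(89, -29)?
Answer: -36125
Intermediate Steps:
Function('d')(s) = 60
Add(Function('d')(Mul(-86, Pow(Pow(Add(2, 3), 2), -1))), -36185) = Add(60, -36185) = -36125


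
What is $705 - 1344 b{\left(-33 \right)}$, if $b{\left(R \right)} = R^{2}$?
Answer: $-1462911$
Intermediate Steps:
$705 - 1344 b{\left(-33 \right)} = 705 - 1344 \left(-33\right)^{2} = 705 - 1463616 = -1462911$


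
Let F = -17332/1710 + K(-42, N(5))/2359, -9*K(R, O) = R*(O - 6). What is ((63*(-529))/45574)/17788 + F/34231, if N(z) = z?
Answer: -2696686882284239/7995762227106495720 ≈ -0.00033726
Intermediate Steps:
K(R, O) = -R*(-6 + O)/9 (K(R, O) = -R*(O - 6)/9 = -R*(-6 + O)/9)
F = -2921012/288135 (F = -17332/1710 + ((⅑)*(-42)*(6 - 1*5))/2359 = -17332*1/1710 + ((⅑)*(-42)*(6 - 5))*(1/2359) = -8666/855 + ((⅑)*(-42)*1)*(1/2359) = -8666/855 - 14/3*1/2359 = -8666/855 - 2/1011 = -2921012/288135 ≈ -10.138)
((63*(-529))/45574)/17788 + F/34231 = ((63*(-529))/45574)/17788 - 2921012/288135/34231 = -33327*1/45574*(1/17788) - 2921012/288135*1/34231 = -33327/45574*1/17788 - 2921012/9863149185 = -33327/810670312 - 2921012/9863149185 = -2696686882284239/7995762227106495720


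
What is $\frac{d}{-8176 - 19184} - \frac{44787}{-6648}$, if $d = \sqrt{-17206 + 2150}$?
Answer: $\frac{14929}{2216} - \frac{i \sqrt{941}}{6840} \approx 6.7369 - 0.0044848 i$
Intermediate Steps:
$d = 4 i \sqrt{941}$ ($d = \sqrt{-15056} = 4 i \sqrt{941} \approx 122.7 i$)
$\frac{d}{-8176 - 19184} - \frac{44787}{-6648} = \frac{4 i \sqrt{941}}{-8176 - 19184} - \frac{44787}{-6648} = \frac{4 i \sqrt{941}}{-8176 - 19184} - - \frac{14929}{2216} = \frac{4 i \sqrt{941}}{-27360} + \frac{14929}{2216} = 4 i \sqrt{941} \left(- \frac{1}{27360}\right) + \frac{14929}{2216} = - \frac{i \sqrt{941}}{6840} + \frac{14929}{2216} = \frac{14929}{2216} - \frac{i \sqrt{941}}{6840}$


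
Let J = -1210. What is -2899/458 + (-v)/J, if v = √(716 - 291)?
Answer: -2899/458 + √17/242 ≈ -6.3127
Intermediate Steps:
v = 5*√17 (v = √425 = 5*√17 ≈ 20.616)
-2899/458 + (-v)/J = -2899/458 - 5*√17/(-1210) = -2899*1/458 - 5*√17*(-1/1210) = -2899/458 + √17/242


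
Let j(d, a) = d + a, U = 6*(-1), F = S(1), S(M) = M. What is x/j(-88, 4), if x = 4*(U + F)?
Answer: 5/21 ≈ 0.23810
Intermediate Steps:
F = 1
U = -6
j(d, a) = a + d
x = -20 (x = 4*(-6 + 1) = 4*(-5) = -20)
x/j(-88, 4) = -20/(4 - 88) = -20/(-84) = -20*(-1/84) = 5/21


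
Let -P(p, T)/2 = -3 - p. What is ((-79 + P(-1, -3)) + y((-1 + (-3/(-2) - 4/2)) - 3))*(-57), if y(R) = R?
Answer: 9063/2 ≈ 4531.5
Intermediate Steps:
P(p, T) = 6 + 2*p (P(p, T) = -2*(-3 - p) = 6 + 2*p)
((-79 + P(-1, -3)) + y((-1 + (-3/(-2) - 4/2)) - 3))*(-57) = ((-79 + (6 + 2*(-1))) + ((-1 + (-3/(-2) - 4/2)) - 3))*(-57) = ((-79 + (6 - 2)) + ((-1 + (-3*(-1/2) - 4*1/2)) - 3))*(-57) = ((-79 + 4) + ((-1 + (3/2 - 2)) - 3))*(-57) = (-75 + ((-1 - 1/2) - 3))*(-57) = (-75 + (-3/2 - 3))*(-57) = (-75 - 9/2)*(-57) = -159/2*(-57) = 9063/2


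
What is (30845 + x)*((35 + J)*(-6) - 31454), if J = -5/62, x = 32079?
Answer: -61764247756/31 ≈ -1.9924e+9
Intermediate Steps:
J = -5/62 (J = -5*1/62 = -5/62 ≈ -0.080645)
(30845 + x)*((35 + J)*(-6) - 31454) = (30845 + 32079)*((35 - 5/62)*(-6) - 31454) = 62924*((2165/62)*(-6) - 31454) = 62924*(-6495/31 - 31454) = 62924*(-981569/31) = -61764247756/31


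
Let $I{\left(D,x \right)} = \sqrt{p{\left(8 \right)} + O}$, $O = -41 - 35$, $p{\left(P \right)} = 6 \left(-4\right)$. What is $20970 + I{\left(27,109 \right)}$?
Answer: $20970 + 10 i \approx 20970.0 + 10.0 i$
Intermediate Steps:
$p{\left(P \right)} = -24$
$O = -76$ ($O = -41 - 35 = -76$)
$I{\left(D,x \right)} = 10 i$ ($I{\left(D,x \right)} = \sqrt{-24 - 76} = \sqrt{-100} = 10 i$)
$20970 + I{\left(27,109 \right)} = 20970 + 10 i$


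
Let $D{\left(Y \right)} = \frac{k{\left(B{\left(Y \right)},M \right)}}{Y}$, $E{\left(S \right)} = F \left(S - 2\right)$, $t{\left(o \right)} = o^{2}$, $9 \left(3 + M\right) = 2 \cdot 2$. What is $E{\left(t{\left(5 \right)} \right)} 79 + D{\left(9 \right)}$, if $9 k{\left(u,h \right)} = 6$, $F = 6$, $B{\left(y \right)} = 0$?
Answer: $\frac{294356}{27} \approx 10902.0$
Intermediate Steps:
$M = - \frac{23}{9}$ ($M = -3 + \frac{2 \cdot 2}{9} = -3 + \frac{1}{9} \cdot 4 = -3 + \frac{4}{9} = - \frac{23}{9} \approx -2.5556$)
$E{\left(S \right)} = -12 + 6 S$ ($E{\left(S \right)} = 6 \left(S - 2\right) = 6 \left(-2 + S\right) = -12 + 6 S$)
$k{\left(u,h \right)} = \frac{2}{3}$ ($k{\left(u,h \right)} = \frac{1}{9} \cdot 6 = \frac{2}{3}$)
$D{\left(Y \right)} = \frac{2}{3 Y}$
$E{\left(t{\left(5 \right)} \right)} 79 + D{\left(9 \right)} = \left(-12 + 6 \cdot 5^{2}\right) 79 + \frac{2}{3 \cdot 9} = \left(-12 + 6 \cdot 25\right) 79 + \frac{2}{3} \cdot \frac{1}{9} = \left(-12 + 150\right) 79 + \frac{2}{27} = 138 \cdot 79 + \frac{2}{27} = 10902 + \frac{2}{27} = \frac{294356}{27}$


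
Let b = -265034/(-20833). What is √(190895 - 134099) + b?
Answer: 265034/20833 + 2*√14199 ≈ 251.04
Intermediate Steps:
b = 265034/20833 (b = -265034*(-1/20833) = 265034/20833 ≈ 12.722)
√(190895 - 134099) + b = √(190895 - 134099) + 265034/20833 = √56796 + 265034/20833 = 2*√14199 + 265034/20833 = 265034/20833 + 2*√14199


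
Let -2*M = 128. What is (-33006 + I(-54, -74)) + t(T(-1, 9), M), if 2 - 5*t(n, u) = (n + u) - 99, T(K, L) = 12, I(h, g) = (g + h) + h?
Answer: -165787/5 ≈ -33157.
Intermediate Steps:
I(h, g) = g + 2*h
M = -64 (M = -1/2*128 = -64)
t(n, u) = 101/5 - n/5 - u/5 (t(n, u) = 2/5 - ((n + u) - 99)/5 = 2/5 - (-99 + n + u)/5 = 2/5 + (99/5 - n/5 - u/5) = 101/5 - n/5 - u/5)
(-33006 + I(-54, -74)) + t(T(-1, 9), M) = (-33006 + (-74 + 2*(-54))) + (101/5 - 1/5*12 - 1/5*(-64)) = (-33006 + (-74 - 108)) + (101/5 - 12/5 + 64/5) = (-33006 - 182) + 153/5 = -33188 + 153/5 = -165787/5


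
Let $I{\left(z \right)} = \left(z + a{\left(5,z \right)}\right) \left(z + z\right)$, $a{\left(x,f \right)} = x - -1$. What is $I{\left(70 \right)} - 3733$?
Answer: $6907$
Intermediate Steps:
$a{\left(x,f \right)} = 1 + x$ ($a{\left(x,f \right)} = x + 1 = 1 + x$)
$I{\left(z \right)} = 2 z \left(6 + z\right)$ ($I{\left(z \right)} = \left(z + \left(1 + 5\right)\right) \left(z + z\right) = \left(z + 6\right) 2 z = \left(6 + z\right) 2 z = 2 z \left(6 + z\right)$)
$I{\left(70 \right)} - 3733 = 2 \cdot 70 \left(6 + 70\right) - 3733 = 2 \cdot 70 \cdot 76 - 3733 = 10640 - 3733 = 6907$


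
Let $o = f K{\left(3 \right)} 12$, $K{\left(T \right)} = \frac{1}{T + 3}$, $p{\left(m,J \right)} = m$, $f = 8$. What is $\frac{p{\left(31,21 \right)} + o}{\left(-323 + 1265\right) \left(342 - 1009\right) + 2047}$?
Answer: $- \frac{47}{626267} \approx -7.5048 \cdot 10^{-5}$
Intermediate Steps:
$K{\left(T \right)} = \frac{1}{3 + T}$
$o = 16$ ($o = \frac{8}{3 + 3} \cdot 12 = \frac{8}{6} \cdot 12 = 8 \cdot \frac{1}{6} \cdot 12 = \frac{4}{3} \cdot 12 = 16$)
$\frac{p{\left(31,21 \right)} + o}{\left(-323 + 1265\right) \left(342 - 1009\right) + 2047} = \frac{31 + 16}{\left(-323 + 1265\right) \left(342 - 1009\right) + 2047} = \frac{47}{942 \left(-667\right) + 2047} = \frac{47}{-628314 + 2047} = \frac{47}{-626267} = 47 \left(- \frac{1}{626267}\right) = - \frac{47}{626267}$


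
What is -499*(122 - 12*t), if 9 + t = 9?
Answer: -60878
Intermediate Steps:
t = 0 (t = -9 + 9 = 0)
-499*(122 - 12*t) = -499*(122 - 12*0) = -499*(122 + 0) = -499*122 = -60878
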